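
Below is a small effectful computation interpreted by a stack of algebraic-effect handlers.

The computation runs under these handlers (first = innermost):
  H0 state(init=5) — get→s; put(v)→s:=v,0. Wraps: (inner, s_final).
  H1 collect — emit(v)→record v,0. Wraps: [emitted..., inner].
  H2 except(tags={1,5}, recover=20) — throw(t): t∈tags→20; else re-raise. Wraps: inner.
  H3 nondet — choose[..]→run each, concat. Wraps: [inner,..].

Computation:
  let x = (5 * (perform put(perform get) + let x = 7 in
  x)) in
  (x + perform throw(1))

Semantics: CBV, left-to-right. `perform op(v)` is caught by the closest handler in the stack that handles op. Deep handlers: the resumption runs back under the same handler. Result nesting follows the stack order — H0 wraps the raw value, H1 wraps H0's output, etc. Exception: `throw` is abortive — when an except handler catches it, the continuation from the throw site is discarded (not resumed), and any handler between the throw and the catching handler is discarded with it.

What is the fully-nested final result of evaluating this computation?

Answer: [20]

Evaluation trace:
get @ H0 ⇒ 5
put(5) @ H0 ⇒ s:=5
throw(1) @ H2 caught ⇒ 20
H3 returns [20]
= [20]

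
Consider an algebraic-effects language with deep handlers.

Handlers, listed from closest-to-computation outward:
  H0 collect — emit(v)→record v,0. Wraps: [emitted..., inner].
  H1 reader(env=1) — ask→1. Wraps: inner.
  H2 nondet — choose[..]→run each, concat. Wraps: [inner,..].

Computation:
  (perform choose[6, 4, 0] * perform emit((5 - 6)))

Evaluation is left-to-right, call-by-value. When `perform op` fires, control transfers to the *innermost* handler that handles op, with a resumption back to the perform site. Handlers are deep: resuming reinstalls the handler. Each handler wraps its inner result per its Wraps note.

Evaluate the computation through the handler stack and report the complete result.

Evaluation trace:
choose[6, 4, 0] @ H2
  branch[0] choose=6:
    emit(-1) @ H0 ⇒ out+=-1
    H0 returns [-1, 0]
    H1 returns [-1, 0]
    H2 returns [[-1, 0]]
  branch[1] choose=4:
    emit(-1) @ H0 ⇒ out+=-1
    H0 returns [-1, 0]
    H1 returns [-1, 0]
    H2 returns [[-1, 0]]
  branch[2] choose=0:
    emit(-1) @ H0 ⇒ out+=-1
    H0 returns [-1, 0]
    H1 returns [-1, 0]
    H2 returns [[-1, 0]]
= [[-1, 0], [-1, 0], [-1, 0]]

Answer: [[-1, 0], [-1, 0], [-1, 0]]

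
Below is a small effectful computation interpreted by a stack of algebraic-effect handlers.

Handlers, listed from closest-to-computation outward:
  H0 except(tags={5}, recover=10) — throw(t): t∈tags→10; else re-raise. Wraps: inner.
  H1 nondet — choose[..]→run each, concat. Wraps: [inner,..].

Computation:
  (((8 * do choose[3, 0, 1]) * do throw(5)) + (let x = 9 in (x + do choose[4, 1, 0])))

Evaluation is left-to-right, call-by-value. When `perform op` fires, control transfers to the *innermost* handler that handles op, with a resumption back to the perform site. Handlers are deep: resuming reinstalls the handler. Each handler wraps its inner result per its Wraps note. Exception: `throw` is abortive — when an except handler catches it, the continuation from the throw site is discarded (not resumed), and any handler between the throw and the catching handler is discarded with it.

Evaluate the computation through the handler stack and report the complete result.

Answer: [10, 10, 10]

Evaluation trace:
choose[3, 0, 1] @ H1
  branch[0] choose=3:
    throw(5) @ H0 caught ⇒ 10
    H1 returns [10]
  branch[1] choose=0:
    throw(5) @ H0 caught ⇒ 10
    H1 returns [10]
  branch[2] choose=1:
    throw(5) @ H0 caught ⇒ 10
    H1 returns [10]
= [10, 10, 10]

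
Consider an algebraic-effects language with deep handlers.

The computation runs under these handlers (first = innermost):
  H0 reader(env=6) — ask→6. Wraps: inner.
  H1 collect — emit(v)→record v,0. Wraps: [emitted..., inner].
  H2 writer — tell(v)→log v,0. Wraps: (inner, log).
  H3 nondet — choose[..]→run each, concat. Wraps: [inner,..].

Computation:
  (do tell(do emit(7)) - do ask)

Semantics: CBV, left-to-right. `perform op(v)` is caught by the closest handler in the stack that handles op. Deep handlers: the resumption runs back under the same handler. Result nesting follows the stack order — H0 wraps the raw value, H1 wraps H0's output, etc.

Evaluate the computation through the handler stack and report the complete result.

Evaluation trace:
emit(7) @ H1 ⇒ out+=7
tell(0) @ H2 ⇒ log+=0
ask @ H0 ⇒ 6
H0 returns -6
H1 returns [7, -6]
H2 returns ([7, -6], (0))
H3 returns [([7, -6], (0))]
= [([7, -6], (0))]

Answer: [([7, -6], (0))]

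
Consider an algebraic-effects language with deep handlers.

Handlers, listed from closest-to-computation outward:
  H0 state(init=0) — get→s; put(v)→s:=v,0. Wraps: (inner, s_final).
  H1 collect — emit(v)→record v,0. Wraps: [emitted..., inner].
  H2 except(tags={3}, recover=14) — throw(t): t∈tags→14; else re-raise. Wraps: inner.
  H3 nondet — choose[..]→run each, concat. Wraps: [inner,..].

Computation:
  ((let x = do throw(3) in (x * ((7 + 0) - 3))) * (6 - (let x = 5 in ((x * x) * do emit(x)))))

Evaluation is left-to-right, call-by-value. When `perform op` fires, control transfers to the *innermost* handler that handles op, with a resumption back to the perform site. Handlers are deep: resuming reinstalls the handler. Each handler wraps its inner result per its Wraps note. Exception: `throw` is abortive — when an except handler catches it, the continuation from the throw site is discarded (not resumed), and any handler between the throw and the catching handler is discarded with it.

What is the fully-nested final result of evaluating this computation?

Evaluation trace:
throw(3) @ H2 caught ⇒ 14
H3 returns [14]
= [14]

Answer: [14]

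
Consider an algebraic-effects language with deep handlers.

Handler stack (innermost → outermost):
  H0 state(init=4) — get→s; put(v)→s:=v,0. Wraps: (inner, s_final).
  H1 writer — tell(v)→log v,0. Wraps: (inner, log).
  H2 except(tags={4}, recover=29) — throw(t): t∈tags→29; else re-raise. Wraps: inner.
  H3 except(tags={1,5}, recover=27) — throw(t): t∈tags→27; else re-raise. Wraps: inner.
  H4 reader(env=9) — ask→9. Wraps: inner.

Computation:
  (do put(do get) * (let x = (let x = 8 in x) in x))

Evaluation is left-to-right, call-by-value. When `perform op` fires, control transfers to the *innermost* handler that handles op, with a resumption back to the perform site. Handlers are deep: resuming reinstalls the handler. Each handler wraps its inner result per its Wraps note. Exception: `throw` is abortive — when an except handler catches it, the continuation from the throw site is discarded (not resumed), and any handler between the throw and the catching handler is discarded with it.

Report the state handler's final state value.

Working:
get @ H0 ⇒ 4
put(4) @ H0 ⇒ s:=4
H0 returns (0, 4)
H1 returns ((0, 4), ())
H2 returns ((0, 4), ())
H3 returns ((0, 4), ())
H4 returns ((0, 4), ())
= ((0, 4), ())

Answer: 4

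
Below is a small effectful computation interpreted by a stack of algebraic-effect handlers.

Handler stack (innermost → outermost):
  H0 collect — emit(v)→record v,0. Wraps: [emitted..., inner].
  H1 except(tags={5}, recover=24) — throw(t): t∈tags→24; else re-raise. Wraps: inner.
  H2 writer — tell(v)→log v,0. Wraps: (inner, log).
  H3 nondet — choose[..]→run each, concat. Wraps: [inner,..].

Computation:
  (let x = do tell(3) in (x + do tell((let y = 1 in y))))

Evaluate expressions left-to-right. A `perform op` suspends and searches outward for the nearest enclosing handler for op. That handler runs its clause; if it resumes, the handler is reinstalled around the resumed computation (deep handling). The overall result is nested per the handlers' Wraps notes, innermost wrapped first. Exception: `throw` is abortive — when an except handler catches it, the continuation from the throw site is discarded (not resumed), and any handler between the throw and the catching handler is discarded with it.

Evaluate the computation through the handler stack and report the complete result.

Answer: [([0], (3, 1))]

Step-by-step:
tell(3) @ H2 ⇒ log+=3
tell(1) @ H2 ⇒ log+=1
H0 returns [0]
H1 returns [0]
H2 returns ([0], (3, 1))
H3 returns [([0], (3, 1))]
= [([0], (3, 1))]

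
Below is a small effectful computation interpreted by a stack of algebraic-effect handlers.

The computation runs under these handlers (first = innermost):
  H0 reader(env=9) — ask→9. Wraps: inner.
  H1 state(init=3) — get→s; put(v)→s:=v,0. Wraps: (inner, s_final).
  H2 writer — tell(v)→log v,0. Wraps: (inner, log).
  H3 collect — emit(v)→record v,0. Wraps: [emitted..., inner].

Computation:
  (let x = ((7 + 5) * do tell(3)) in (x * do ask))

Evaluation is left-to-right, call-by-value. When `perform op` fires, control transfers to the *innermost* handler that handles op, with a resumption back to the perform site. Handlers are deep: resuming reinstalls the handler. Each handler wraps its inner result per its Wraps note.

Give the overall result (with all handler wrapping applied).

Step-by-step:
tell(3) @ H2 ⇒ log+=3
ask @ H0 ⇒ 9
H0 returns 0
H1 returns (0, 3)
H2 returns ((0, 3), (3))
H3 returns [((0, 3), (3))]
= [((0, 3), (3))]

Answer: [((0, 3), (3))]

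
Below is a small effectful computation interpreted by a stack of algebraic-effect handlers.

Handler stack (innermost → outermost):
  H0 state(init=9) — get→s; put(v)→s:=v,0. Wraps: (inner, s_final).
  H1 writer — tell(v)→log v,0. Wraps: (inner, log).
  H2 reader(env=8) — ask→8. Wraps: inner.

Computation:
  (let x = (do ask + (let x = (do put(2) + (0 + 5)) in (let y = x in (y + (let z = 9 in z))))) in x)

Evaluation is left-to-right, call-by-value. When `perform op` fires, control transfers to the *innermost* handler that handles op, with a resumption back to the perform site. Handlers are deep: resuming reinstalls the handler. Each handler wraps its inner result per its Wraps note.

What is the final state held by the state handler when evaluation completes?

Step-by-step:
ask @ H2 ⇒ 8
put(2) @ H0 ⇒ s:=2
H0 returns (22, 2)
H1 returns ((22, 2), ())
H2 returns ((22, 2), ())
= ((22, 2), ())

Answer: 2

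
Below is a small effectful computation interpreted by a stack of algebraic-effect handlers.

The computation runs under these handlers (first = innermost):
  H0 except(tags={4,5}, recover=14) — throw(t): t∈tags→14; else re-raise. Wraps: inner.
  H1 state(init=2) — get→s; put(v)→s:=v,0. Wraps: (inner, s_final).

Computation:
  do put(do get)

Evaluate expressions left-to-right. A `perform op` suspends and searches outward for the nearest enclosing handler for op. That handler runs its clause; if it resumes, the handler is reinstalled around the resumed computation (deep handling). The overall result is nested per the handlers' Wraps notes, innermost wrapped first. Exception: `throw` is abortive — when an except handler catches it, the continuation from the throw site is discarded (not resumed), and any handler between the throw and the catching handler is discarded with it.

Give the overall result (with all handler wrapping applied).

Answer: (0, 2)

Evaluation trace:
get @ H1 ⇒ 2
put(2) @ H1 ⇒ s:=2
H0 returns 0
H1 returns (0, 2)
= (0, 2)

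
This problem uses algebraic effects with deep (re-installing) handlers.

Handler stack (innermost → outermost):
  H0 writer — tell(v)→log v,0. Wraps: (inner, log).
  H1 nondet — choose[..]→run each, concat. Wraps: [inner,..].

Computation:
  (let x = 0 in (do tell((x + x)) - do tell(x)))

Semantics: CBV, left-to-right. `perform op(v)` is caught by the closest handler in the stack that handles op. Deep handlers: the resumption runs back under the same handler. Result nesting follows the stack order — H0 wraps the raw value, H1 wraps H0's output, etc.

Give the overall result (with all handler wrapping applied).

Evaluation trace:
tell(0) @ H0 ⇒ log+=0
tell(0) @ H0 ⇒ log+=0
H0 returns (0, (0, 0))
H1 returns [(0, (0, 0))]
= [(0, (0, 0))]

Answer: [(0, (0, 0))]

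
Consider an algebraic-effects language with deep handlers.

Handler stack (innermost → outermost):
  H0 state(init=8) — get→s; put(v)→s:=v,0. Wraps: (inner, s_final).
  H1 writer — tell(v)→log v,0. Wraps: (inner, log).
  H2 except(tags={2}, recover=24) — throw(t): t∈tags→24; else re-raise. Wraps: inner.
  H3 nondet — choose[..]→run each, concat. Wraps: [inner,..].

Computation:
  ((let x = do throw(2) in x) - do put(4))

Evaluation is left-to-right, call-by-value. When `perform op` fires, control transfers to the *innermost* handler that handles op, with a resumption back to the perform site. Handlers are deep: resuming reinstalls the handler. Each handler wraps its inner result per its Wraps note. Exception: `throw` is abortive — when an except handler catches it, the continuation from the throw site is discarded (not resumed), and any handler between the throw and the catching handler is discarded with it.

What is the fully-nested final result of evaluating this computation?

Working:
throw(2) @ H2 caught ⇒ 24
H3 returns [24]
= [24]

Answer: [24]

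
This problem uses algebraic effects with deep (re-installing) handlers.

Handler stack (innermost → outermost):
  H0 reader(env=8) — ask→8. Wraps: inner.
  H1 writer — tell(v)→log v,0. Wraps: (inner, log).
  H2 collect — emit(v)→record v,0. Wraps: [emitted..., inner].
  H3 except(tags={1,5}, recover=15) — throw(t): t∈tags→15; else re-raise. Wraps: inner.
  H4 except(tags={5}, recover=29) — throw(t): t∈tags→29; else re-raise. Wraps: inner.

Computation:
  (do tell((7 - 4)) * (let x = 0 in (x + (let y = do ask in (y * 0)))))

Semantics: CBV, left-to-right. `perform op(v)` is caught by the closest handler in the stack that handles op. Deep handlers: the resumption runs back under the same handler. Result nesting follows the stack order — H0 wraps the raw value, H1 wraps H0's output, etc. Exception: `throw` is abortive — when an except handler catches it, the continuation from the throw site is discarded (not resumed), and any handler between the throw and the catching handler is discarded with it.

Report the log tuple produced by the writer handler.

Working:
tell(3) @ H1 ⇒ log+=3
ask @ H0 ⇒ 8
H0 returns 0
H1 returns (0, (3))
H2 returns [(0, (3))]
H3 returns [(0, (3))]
H4 returns [(0, (3))]
= [(0, (3))]

Answer: (3)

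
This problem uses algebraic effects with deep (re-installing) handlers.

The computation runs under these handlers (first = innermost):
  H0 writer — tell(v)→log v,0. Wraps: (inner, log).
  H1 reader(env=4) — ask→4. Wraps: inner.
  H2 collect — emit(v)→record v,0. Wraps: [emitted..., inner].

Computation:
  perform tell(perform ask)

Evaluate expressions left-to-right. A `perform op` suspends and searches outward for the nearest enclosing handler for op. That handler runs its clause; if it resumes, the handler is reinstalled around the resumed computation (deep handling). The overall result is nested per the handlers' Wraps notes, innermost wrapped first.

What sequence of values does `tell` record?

Answer: (4)

Working:
ask @ H1 ⇒ 4
tell(4) @ H0 ⇒ log+=4
H0 returns (0, (4))
H1 returns (0, (4))
H2 returns [(0, (4))]
= [(0, (4))]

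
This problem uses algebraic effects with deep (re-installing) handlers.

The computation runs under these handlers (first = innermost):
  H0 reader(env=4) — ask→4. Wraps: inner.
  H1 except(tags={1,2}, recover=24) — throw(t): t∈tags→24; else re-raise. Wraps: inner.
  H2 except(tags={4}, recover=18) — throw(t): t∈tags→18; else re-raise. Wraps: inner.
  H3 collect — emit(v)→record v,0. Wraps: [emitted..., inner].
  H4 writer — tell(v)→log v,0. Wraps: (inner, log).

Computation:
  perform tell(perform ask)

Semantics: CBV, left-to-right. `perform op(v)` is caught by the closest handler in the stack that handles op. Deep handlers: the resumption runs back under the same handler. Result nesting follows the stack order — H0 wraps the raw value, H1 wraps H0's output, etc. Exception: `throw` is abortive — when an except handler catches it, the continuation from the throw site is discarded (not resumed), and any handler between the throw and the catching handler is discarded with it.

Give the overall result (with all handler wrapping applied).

Answer: ([0], (4))

Step-by-step:
ask @ H0 ⇒ 4
tell(4) @ H4 ⇒ log+=4
H0 returns 0
H1 returns 0
H2 returns 0
H3 returns [0]
H4 returns ([0], (4))
= ([0], (4))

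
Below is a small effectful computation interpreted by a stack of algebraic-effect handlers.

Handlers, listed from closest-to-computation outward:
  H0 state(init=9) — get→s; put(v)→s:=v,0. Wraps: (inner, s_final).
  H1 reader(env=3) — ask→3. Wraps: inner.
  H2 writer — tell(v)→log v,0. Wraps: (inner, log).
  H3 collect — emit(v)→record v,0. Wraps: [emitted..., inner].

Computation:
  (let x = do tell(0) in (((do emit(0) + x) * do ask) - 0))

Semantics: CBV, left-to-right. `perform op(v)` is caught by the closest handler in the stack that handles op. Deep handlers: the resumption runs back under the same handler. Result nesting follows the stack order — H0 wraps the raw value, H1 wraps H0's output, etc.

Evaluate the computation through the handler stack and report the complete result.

Step-by-step:
tell(0) @ H2 ⇒ log+=0
emit(0) @ H3 ⇒ out+=0
ask @ H1 ⇒ 3
H0 returns (0, 9)
H1 returns (0, 9)
H2 returns ((0, 9), (0))
H3 returns [0, ((0, 9), (0))]
= [0, ((0, 9), (0))]

Answer: [0, ((0, 9), (0))]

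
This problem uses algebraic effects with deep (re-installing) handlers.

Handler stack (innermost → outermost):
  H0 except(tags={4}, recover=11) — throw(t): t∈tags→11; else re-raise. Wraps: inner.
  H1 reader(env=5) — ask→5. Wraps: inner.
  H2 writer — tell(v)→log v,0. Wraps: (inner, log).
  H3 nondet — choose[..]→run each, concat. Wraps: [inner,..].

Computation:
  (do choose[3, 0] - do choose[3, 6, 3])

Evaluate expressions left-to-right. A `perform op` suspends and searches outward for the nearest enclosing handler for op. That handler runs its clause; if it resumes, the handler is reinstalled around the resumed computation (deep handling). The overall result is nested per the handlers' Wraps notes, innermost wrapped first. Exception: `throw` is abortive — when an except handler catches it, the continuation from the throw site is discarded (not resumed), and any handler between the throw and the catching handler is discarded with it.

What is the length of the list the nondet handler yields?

Answer: 6

Working:
choose[3, 0] @ H3
  branch[0] choose=3:
    choose[3, 6, 3] @ H3
      branch[0] choose=3:
        H0 returns 0
        H1 returns 0
        H2 returns (0, ())
        H3 returns [(0, ())]
      branch[1] choose=6:
        H0 returns -3
        H1 returns -3
        H2 returns (-3, ())
        H3 returns [(-3, ())]
      branch[2] choose=3:
        H0 returns 0
        H1 returns 0
        H2 returns (0, ())
        H3 returns [(0, ())]
  branch[1] choose=0:
    choose[3, 6, 3] @ H3
      branch[0] choose=3:
        H0 returns -3
        H1 returns -3
        H2 returns (-3, ())
        H3 returns [(-3, ())]
      branch[1] choose=6:
        H0 returns -6
        H1 returns -6
        H2 returns (-6, ())
        H3 returns [(-6, ())]
      branch[2] choose=3:
        H0 returns -3
        H1 returns -3
        H2 returns (-3, ())
        H3 returns [(-3, ())]
= [(0, ()), (-3, ()), (0, ()), (-3, ()), (-6, ()), (-3, ())]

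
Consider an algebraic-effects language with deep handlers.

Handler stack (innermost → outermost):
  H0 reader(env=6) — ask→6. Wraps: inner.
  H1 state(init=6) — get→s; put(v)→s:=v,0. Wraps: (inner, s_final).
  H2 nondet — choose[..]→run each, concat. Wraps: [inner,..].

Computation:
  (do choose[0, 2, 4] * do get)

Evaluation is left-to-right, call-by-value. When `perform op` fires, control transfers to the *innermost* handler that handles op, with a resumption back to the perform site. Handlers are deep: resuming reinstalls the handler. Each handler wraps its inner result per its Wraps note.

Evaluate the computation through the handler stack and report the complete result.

Working:
choose[0, 2, 4] @ H2
  branch[0] choose=0:
    get @ H1 ⇒ 6
    H0 returns 0
    H1 returns (0, 6)
    H2 returns [(0, 6)]
  branch[1] choose=2:
    get @ H1 ⇒ 6
    H0 returns 12
    H1 returns (12, 6)
    H2 returns [(12, 6)]
  branch[2] choose=4:
    get @ H1 ⇒ 6
    H0 returns 24
    H1 returns (24, 6)
    H2 returns [(24, 6)]
= [(0, 6), (12, 6), (24, 6)]

Answer: [(0, 6), (12, 6), (24, 6)]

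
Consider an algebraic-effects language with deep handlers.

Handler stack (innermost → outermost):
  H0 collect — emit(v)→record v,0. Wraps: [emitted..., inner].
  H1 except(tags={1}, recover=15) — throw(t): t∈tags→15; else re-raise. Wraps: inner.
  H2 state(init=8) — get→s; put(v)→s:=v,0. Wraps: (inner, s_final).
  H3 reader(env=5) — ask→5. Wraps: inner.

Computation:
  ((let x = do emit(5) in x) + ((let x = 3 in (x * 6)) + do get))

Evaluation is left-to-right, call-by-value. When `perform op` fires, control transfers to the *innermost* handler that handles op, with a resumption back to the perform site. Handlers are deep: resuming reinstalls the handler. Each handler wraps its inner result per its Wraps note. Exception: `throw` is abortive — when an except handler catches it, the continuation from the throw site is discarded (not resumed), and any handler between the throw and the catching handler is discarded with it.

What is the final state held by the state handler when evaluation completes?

Evaluation trace:
emit(5) @ H0 ⇒ out+=5
get @ H2 ⇒ 8
H0 returns [5, 26]
H1 returns [5, 26]
H2 returns ([5, 26], 8)
H3 returns ([5, 26], 8)
= ([5, 26], 8)

Answer: 8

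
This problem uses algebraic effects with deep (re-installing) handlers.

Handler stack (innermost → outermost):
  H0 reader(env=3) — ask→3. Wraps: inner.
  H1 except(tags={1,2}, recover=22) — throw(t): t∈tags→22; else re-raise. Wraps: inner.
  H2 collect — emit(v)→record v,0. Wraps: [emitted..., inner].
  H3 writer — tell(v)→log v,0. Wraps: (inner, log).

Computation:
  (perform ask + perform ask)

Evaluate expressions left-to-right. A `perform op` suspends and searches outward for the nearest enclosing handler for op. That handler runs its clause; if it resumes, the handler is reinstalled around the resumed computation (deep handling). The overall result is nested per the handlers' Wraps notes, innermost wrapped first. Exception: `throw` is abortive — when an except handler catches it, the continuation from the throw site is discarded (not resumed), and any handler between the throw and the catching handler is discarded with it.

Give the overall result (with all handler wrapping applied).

Step-by-step:
ask @ H0 ⇒ 3
ask @ H0 ⇒ 3
H0 returns 6
H1 returns 6
H2 returns [6]
H3 returns ([6], ())
= ([6], ())

Answer: ([6], ())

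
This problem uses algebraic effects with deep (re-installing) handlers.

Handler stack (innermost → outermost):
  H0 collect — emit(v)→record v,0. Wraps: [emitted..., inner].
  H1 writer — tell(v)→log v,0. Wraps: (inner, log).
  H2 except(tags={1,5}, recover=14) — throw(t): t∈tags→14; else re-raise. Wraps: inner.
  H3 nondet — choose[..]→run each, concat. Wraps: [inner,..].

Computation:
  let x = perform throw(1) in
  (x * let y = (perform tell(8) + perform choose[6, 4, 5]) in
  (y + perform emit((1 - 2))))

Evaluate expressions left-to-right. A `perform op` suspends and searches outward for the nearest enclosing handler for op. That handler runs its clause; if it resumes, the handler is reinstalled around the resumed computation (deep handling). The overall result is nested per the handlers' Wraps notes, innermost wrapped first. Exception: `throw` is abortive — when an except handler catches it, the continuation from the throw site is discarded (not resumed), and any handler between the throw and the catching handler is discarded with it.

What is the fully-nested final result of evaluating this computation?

Evaluation trace:
throw(1) @ H2 caught ⇒ 14
H3 returns [14]
= [14]

Answer: [14]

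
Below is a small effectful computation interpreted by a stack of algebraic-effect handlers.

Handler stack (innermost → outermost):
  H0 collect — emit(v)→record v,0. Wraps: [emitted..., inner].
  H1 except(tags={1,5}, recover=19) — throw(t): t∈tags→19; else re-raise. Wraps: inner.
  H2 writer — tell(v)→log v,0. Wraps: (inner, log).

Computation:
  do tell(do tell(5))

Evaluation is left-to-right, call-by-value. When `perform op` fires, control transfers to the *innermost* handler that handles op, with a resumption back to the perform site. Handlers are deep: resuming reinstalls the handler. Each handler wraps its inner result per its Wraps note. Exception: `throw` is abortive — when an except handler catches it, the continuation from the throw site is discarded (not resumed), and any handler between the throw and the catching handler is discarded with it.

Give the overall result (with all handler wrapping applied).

Working:
tell(5) @ H2 ⇒ log+=5
tell(0) @ H2 ⇒ log+=0
H0 returns [0]
H1 returns [0]
H2 returns ([0], (5, 0))
= ([0], (5, 0))

Answer: ([0], (5, 0))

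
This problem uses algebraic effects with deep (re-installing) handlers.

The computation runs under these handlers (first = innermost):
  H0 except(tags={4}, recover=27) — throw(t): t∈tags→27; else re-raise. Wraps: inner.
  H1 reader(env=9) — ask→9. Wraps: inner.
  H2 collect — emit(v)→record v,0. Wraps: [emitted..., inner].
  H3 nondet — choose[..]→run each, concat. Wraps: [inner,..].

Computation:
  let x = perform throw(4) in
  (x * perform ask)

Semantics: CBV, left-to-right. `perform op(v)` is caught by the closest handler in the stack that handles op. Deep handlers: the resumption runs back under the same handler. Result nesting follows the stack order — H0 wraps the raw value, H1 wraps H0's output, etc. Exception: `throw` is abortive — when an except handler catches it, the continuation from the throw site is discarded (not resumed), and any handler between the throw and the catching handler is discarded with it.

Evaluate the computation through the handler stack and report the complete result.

Evaluation trace:
throw(4) @ H0 caught ⇒ 27
H1 returns 27
H2 returns [27]
H3 returns [[27]]
= [[27]]

Answer: [[27]]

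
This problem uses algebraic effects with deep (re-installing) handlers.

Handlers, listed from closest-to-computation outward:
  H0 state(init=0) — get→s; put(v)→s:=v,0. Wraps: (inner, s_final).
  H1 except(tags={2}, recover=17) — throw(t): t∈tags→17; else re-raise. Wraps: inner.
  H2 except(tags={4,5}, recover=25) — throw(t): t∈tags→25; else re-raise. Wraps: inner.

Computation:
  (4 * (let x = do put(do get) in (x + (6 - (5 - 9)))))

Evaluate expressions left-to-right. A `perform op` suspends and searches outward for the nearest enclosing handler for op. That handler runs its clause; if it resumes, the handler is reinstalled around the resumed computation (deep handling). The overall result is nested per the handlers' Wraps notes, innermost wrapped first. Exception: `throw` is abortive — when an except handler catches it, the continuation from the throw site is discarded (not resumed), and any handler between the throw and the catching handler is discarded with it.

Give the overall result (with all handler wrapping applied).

Step-by-step:
get @ H0 ⇒ 0
put(0) @ H0 ⇒ s:=0
H0 returns (40, 0)
H1 returns (40, 0)
H2 returns (40, 0)
= (40, 0)

Answer: (40, 0)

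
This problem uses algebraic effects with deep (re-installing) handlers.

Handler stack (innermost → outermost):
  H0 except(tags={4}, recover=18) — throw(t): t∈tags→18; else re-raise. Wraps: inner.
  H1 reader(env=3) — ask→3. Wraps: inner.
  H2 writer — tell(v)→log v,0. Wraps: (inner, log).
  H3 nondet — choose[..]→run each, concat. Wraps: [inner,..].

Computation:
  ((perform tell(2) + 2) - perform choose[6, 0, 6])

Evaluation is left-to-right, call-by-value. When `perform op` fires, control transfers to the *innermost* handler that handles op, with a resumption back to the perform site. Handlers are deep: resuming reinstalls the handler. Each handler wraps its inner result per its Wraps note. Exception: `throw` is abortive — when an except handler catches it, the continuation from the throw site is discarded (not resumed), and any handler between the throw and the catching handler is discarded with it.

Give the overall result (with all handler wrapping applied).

Working:
tell(2) @ H2 ⇒ log+=2
choose[6, 0, 6] @ H3
  branch[0] choose=6:
    H0 returns -4
    H1 returns -4
    H2 returns (-4, (2))
    H3 returns [(-4, (2))]
  branch[1] choose=0:
    H0 returns 2
    H1 returns 2
    H2 returns (2, (2))
    H3 returns [(2, (2))]
  branch[2] choose=6:
    H0 returns -4
    H1 returns -4
    H2 returns (-4, (2))
    H3 returns [(-4, (2))]
= [(-4, (2)), (2, (2)), (-4, (2))]

Answer: [(-4, (2)), (2, (2)), (-4, (2))]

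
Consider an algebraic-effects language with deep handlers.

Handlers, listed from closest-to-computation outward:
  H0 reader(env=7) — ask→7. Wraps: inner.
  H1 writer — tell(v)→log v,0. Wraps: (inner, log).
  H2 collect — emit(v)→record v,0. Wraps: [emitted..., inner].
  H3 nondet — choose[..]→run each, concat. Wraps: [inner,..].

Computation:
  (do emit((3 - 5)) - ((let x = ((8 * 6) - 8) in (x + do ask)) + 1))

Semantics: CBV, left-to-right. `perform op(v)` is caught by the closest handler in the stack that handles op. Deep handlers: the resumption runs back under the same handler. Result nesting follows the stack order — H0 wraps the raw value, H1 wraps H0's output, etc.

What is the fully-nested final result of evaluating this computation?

Working:
emit(-2) @ H2 ⇒ out+=-2
ask @ H0 ⇒ 7
H0 returns -48
H1 returns (-48, ())
H2 returns [-2, (-48, ())]
H3 returns [[-2, (-48, ())]]
= [[-2, (-48, ())]]

Answer: [[-2, (-48, ())]]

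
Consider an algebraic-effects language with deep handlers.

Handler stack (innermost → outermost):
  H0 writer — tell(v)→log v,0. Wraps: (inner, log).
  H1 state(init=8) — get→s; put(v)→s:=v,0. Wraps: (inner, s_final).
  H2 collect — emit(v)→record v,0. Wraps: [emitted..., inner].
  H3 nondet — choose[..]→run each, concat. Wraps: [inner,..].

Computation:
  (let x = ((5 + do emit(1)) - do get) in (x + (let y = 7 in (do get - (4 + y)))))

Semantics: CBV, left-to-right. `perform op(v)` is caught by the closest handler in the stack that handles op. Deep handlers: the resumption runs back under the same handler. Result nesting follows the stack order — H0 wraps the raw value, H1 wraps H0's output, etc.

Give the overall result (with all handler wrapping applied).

Answer: [[1, ((-6, ()), 8)]]

Step-by-step:
emit(1) @ H2 ⇒ out+=1
get @ H1 ⇒ 8
get @ H1 ⇒ 8
H0 returns (-6, ())
H1 returns ((-6, ()), 8)
H2 returns [1, ((-6, ()), 8)]
H3 returns [[1, ((-6, ()), 8)]]
= [[1, ((-6, ()), 8)]]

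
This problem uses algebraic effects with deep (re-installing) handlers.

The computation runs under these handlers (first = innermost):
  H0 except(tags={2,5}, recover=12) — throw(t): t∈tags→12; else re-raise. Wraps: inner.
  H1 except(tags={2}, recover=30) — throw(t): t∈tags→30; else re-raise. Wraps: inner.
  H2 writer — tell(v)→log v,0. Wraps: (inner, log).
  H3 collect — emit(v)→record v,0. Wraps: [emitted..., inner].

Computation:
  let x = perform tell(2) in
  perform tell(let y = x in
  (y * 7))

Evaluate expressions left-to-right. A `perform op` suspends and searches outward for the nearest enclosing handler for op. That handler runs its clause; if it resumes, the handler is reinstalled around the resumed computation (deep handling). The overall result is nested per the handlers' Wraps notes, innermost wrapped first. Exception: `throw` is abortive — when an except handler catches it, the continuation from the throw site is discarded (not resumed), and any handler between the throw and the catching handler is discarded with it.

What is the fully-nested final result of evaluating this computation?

Answer: [(0, (2, 0))]

Evaluation trace:
tell(2) @ H2 ⇒ log+=2
tell(0) @ H2 ⇒ log+=0
H0 returns 0
H1 returns 0
H2 returns (0, (2, 0))
H3 returns [(0, (2, 0))]
= [(0, (2, 0))]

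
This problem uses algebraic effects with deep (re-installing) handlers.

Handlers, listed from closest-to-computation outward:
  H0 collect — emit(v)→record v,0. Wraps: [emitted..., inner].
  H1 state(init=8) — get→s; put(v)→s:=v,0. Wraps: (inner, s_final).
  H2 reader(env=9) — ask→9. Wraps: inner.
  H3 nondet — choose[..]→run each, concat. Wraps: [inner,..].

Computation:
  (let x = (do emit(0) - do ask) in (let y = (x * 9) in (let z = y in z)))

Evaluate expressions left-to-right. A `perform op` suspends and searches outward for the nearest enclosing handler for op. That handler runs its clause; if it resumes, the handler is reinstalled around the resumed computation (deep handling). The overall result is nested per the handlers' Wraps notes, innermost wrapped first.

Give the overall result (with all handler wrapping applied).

Evaluation trace:
emit(0) @ H0 ⇒ out+=0
ask @ H2 ⇒ 9
H0 returns [0, -81]
H1 returns ([0, -81], 8)
H2 returns ([0, -81], 8)
H3 returns [([0, -81], 8)]
= [([0, -81], 8)]

Answer: [([0, -81], 8)]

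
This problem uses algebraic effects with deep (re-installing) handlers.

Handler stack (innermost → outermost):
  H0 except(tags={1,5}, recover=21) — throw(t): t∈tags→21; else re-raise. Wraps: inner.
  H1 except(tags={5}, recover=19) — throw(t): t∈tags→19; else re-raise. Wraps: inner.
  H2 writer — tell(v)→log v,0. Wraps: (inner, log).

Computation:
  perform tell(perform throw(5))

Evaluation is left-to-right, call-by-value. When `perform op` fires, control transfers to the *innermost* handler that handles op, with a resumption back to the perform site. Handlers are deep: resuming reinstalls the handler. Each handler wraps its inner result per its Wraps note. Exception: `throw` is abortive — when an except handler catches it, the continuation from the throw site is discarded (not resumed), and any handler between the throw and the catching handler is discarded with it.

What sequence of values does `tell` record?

Answer: ()

Step-by-step:
throw(5) @ H0 caught ⇒ 21
H1 returns 21
H2 returns (21, ())
= (21, ())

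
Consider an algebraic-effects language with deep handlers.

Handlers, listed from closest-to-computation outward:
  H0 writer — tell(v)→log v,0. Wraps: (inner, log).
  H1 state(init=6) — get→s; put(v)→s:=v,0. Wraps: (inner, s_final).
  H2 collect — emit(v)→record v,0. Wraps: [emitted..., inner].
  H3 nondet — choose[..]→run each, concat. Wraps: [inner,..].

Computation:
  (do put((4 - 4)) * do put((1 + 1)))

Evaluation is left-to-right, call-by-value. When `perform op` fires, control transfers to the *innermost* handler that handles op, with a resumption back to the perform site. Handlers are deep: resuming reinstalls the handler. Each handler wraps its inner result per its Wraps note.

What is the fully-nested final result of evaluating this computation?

Working:
put(0) @ H1 ⇒ s:=0
put(2) @ H1 ⇒ s:=2
H0 returns (0, ())
H1 returns ((0, ()), 2)
H2 returns [((0, ()), 2)]
H3 returns [[((0, ()), 2)]]
= [[((0, ()), 2)]]

Answer: [[((0, ()), 2)]]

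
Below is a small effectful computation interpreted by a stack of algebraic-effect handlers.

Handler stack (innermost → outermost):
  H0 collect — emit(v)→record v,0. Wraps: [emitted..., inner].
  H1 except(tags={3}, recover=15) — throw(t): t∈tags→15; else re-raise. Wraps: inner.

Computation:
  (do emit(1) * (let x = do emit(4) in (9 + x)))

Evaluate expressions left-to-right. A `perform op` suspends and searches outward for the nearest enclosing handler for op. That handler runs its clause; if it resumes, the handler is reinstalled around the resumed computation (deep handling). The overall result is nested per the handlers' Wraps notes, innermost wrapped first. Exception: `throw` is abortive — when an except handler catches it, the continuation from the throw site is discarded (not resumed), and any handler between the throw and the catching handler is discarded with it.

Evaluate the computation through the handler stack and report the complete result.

Step-by-step:
emit(1) @ H0 ⇒ out+=1
emit(4) @ H0 ⇒ out+=4
H0 returns [1, 4, 0]
H1 returns [1, 4, 0]
= [1, 4, 0]

Answer: [1, 4, 0]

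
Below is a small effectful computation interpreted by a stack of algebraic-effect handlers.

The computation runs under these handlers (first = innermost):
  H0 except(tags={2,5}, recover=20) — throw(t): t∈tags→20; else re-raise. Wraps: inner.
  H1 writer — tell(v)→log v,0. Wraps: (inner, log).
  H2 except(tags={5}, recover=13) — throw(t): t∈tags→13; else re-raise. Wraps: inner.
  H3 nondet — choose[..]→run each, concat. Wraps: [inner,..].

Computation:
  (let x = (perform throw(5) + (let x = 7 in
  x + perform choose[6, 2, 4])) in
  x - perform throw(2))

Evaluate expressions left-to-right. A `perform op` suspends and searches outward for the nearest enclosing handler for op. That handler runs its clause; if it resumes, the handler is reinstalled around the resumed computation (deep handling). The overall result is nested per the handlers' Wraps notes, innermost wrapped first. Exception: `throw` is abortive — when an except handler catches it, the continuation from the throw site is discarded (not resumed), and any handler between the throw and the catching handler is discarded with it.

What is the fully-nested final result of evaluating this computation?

Evaluation trace:
throw(5) @ H0 caught ⇒ 20
H1 returns (20, ())
H2 returns (20, ())
H3 returns [(20, ())]
= [(20, ())]

Answer: [(20, ())]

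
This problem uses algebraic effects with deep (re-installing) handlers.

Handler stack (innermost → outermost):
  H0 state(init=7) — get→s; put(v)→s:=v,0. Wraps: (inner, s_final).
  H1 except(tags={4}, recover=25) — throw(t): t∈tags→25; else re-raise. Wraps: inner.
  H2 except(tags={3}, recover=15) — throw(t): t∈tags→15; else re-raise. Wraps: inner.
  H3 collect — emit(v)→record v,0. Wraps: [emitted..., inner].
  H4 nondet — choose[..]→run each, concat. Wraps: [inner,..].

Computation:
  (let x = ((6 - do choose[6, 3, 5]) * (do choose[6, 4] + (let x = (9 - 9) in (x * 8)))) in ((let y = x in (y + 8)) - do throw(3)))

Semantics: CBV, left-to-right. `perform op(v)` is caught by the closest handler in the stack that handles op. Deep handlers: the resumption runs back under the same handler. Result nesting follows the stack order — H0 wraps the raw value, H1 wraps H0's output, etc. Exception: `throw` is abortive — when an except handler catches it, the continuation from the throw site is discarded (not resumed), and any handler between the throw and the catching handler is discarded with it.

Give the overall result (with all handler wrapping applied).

Answer: [[15], [15], [15], [15], [15], [15]]

Working:
choose[6, 3, 5] @ H4
  branch[0] choose=6:
    choose[6, 4] @ H4
      branch[0] choose=6:
        throw(3) @ H1 re-raised
        throw(3) @ H2 caught ⇒ 15
        H3 returns [15]
        H4 returns [[15]]
      branch[1] choose=4:
        throw(3) @ H1 re-raised
        throw(3) @ H2 caught ⇒ 15
        H3 returns [15]
        H4 returns [[15]]
  branch[1] choose=3:
    choose[6, 4] @ H4
      branch[0] choose=6:
        throw(3) @ H1 re-raised
        throw(3) @ H2 caught ⇒ 15
        H3 returns [15]
        H4 returns [[15]]
      branch[1] choose=4:
        throw(3) @ H1 re-raised
        throw(3) @ H2 caught ⇒ 15
        H3 returns [15]
        H4 returns [[15]]
  branch[2] choose=5:
    choose[6, 4] @ H4
      branch[0] choose=6:
        throw(3) @ H1 re-raised
        throw(3) @ H2 caught ⇒ 15
        H3 returns [15]
        H4 returns [[15]]
      branch[1] choose=4:
        throw(3) @ H1 re-raised
        throw(3) @ H2 caught ⇒ 15
        H3 returns [15]
        H4 returns [[15]]
= [[15], [15], [15], [15], [15], [15]]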